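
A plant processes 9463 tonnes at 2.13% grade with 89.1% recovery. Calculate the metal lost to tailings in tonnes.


Total metal in feed:
= 9463 * 2.13 / 100 = 201.5619 tonnes
Metal recovered:
= 201.5619 * 89.1 / 100 = 179.5916529 tonnes
Metal lost to tailings:
= 201.5619 - 179.5916529
= 21.9702 tonnes

21.9702 tonnes


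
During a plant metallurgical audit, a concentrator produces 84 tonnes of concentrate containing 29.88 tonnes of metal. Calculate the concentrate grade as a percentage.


35.5714%

Grade = (metal in concentrate / concentrate mass) * 100
= (29.88 / 84) * 100
= 0.3557142857 * 100
= 35.5714%


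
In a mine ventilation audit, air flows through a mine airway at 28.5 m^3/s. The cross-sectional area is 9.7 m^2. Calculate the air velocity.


Velocity = flow rate / cross-sectional area
= 28.5 / 9.7
= 2.9381 m/s

2.9381 m/s


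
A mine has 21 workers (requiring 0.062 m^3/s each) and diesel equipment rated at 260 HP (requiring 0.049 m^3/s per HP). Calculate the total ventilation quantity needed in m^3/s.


Airflow for workers:
Q_people = 21 * 0.062 = 1.302 m^3/s
Airflow for diesel equipment:
Q_diesel = 260 * 0.049 = 12.74 m^3/s
Total ventilation:
Q_total = 1.302 + 12.74
= 14.042 m^3/s

14.042 m^3/s


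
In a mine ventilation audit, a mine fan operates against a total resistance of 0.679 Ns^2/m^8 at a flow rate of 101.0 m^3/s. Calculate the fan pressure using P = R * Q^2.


Compute Q^2:
Q^2 = 101.0^2 = 10201.0
Compute pressure:
P = R * Q^2 = 0.679 * 10201.0
= 6926.479 Pa

6926.479 Pa


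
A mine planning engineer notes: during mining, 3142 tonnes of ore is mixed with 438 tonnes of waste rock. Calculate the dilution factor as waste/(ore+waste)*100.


12.2346%

Total material = ore + waste
= 3142 + 438 = 3580 tonnes
Dilution = waste / total * 100
= 438 / 3580 * 100
= 0.1223463687 * 100
= 12.2346%


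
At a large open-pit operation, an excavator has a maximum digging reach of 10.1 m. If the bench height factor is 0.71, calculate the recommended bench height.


Bench height = reach * factor
= 10.1 * 0.71
= 7.171 m

7.171 m


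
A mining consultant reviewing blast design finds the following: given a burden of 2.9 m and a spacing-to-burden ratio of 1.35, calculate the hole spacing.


3.915 m

Spacing = burden * ratio
= 2.9 * 1.35
= 3.915 m


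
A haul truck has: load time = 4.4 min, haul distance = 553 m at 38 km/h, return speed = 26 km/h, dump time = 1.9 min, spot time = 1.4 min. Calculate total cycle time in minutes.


9.8493 min

Convert haul speed to m/min: 38 * 1000/60 = 633.3333333 m/min
Haul time = 553 / 633.3333333 = 0.8731578947 min
Convert return speed to m/min: 26 * 1000/60 = 433.3333333 m/min
Return time = 553 / 433.3333333 = 1.276153846 min
Total cycle time:
= 4.4 + 0.8731578947 + 1.9 + 1.276153846 + 1.4
= 9.8493 min


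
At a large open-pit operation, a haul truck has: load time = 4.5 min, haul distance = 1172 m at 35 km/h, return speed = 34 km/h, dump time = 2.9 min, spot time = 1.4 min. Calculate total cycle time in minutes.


Convert haul speed to m/min: 35 * 1000/60 = 583.3333333 m/min
Haul time = 1172 / 583.3333333 = 2.009142857 min
Convert return speed to m/min: 34 * 1000/60 = 566.6666667 m/min
Return time = 1172 / 566.6666667 = 2.068235294 min
Total cycle time:
= 4.5 + 2.009142857 + 2.9 + 2.068235294 + 1.4
= 12.8774 min

12.8774 min


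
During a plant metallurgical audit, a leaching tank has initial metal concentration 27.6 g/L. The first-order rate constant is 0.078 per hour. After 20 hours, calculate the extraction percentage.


Compute the exponent:
-k * t = -0.078 * 20 = -1.56
Remaining concentration:
C = 27.6 * exp(-1.56)
= 27.6 * 0.2101360712
= 5.799755565 g/L
Extracted = 27.6 - 5.799755565 = 21.80024443 g/L
Extraction % = 21.80024443 / 27.6 * 100
= 78.9864%

78.9864%


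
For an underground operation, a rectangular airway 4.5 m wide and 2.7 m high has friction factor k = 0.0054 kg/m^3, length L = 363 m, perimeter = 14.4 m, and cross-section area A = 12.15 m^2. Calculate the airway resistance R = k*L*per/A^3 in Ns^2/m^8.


0.0157 Ns^2/m^8

Compute the numerator:
k * L * per = 0.0054 * 363 * 14.4
= 28.22688
Compute the denominator:
A^3 = 12.15^3 = 1793.613375
Resistance:
R = 28.22688 / 1793.613375
= 0.0157 Ns^2/m^8


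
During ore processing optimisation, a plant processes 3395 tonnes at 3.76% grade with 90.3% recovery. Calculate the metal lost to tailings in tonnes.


12.3822 tonnes

Total metal in feed:
= 3395 * 3.76 / 100 = 127.652 tonnes
Metal recovered:
= 127.652 * 90.3 / 100 = 115.269756 tonnes
Metal lost to tailings:
= 127.652 - 115.269756
= 12.3822 tonnes


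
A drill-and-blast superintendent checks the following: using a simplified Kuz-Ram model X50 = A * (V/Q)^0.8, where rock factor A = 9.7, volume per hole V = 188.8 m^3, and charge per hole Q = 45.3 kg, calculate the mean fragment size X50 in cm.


30.3875 cm

Compute V/Q:
V/Q = 188.8 / 45.3 = 4.167770419
Raise to the power 0.8:
(V/Q)^0.8 = 4.167770419^0.8 = 3.132730464
Multiply by A:
X50 = 9.7 * 3.132730464
= 30.3875 cm


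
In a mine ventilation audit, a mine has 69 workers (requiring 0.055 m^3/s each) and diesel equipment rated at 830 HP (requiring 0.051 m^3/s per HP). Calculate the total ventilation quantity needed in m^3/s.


Airflow for workers:
Q_people = 69 * 0.055 = 3.795 m^3/s
Airflow for diesel equipment:
Q_diesel = 830 * 0.051 = 42.33 m^3/s
Total ventilation:
Q_total = 3.795 + 42.33
= 46.125 m^3/s

46.125 m^3/s


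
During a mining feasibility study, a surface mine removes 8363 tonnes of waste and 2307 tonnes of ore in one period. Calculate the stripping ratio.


3.6251

Stripping ratio = waste tonnage / ore tonnage
= 8363 / 2307
= 3.6251


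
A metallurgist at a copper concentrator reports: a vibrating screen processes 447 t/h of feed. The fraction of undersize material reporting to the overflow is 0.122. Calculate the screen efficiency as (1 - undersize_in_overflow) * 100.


Screen efficiency = (1 - fraction of undersize in overflow) * 100
= (1 - 0.122) * 100
= 0.878 * 100
= 87.8%

87.8%


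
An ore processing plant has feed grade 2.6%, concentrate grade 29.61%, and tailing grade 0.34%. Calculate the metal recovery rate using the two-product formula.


87.9328%

Using the two-product formula:
R = 100 * c * (f - t) / (f * (c - t))
Numerator = 100 * 29.61 * (2.6 - 0.34)
= 100 * 29.61 * 2.26
= 6691.86
Denominator = 2.6 * (29.61 - 0.34)
= 2.6 * 29.27
= 76.102
R = 6691.86 / 76.102
= 87.9328%


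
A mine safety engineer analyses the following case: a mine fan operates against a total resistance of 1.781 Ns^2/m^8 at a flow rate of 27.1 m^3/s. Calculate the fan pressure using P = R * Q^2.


Compute Q^2:
Q^2 = 27.1^2 = 734.41
Compute pressure:
P = R * Q^2 = 1.781 * 734.41
= 1307.9842 Pa

1307.9842 Pa


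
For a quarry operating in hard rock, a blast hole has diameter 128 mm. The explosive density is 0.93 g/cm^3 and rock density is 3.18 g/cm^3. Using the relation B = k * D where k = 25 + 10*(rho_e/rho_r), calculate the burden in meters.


3.5743 m

First, compute k:
rho_e / rho_r = 0.93 / 3.18 = 0.2924528302
k = 25 + 10 * 0.2924528302 = 27.9245283
Then, compute burden:
B = k * D / 1000 = 27.9245283 * 128 / 1000
= 3574.339623 / 1000
= 3.5743 m


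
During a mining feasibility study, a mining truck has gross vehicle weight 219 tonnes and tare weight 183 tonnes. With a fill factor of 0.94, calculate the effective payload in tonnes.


Maximum payload = gross - tare
= 219 - 183 = 36 tonnes
Effective payload = max payload * fill factor
= 36 * 0.94
= 33.84 tonnes

33.84 tonnes


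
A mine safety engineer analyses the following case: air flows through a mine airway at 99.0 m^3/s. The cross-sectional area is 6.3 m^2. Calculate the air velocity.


Velocity = flow rate / cross-sectional area
= 99.0 / 6.3
= 15.7143 m/s

15.7143 m/s


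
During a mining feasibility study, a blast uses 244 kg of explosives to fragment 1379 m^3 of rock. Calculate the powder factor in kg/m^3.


0.1769 kg/m^3

Powder factor = explosive mass / rock volume
= 244 / 1379
= 0.1769 kg/m^3


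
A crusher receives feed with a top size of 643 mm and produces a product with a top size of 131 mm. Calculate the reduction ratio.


Reduction ratio = feed size / product size
= 643 / 131
= 4.9084

4.9084


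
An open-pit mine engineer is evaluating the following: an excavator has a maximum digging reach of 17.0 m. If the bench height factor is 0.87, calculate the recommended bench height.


Bench height = reach * factor
= 17.0 * 0.87
= 14.79 m

14.79 m


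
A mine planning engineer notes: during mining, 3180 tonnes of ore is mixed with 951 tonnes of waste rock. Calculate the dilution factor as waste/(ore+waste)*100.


Total material = ore + waste
= 3180 + 951 = 4131 tonnes
Dilution = waste / total * 100
= 951 / 4131 * 100
= 0.2302106028 * 100
= 23.0211%

23.0211%


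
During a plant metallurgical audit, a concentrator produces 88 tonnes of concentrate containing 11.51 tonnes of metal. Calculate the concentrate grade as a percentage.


13.0795%

Grade = (metal in concentrate / concentrate mass) * 100
= (11.51 / 88) * 100
= 0.1307954545 * 100
= 13.0795%


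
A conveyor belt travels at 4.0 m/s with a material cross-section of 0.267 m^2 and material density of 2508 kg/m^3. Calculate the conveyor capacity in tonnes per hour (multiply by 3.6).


Volumetric flow = speed * area
= 4.0 * 0.267 = 1.068 m^3/s
Mass flow = volumetric * density
= 1.068 * 2508 = 2678.544 kg/s
Convert to t/h: multiply by 3.6
Capacity = 2678.544 * 3.6
= 9642.7584 t/h

9642.7584 t/h


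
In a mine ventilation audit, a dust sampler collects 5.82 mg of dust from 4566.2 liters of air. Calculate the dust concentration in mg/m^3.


Convert liters to m^3: 1 m^3 = 1000 L
Concentration = mass / volume * 1000
= 5.82 / 4566.2 * 1000
= 0.001274582804 * 1000
= 1.2746 mg/m^3

1.2746 mg/m^3


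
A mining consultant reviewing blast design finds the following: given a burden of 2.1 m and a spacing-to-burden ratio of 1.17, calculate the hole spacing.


Spacing = burden * ratio
= 2.1 * 1.17
= 2.457 m

2.457 m


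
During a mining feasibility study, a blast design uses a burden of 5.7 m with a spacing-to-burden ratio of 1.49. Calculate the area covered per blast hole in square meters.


48.4101 m^2

First, find the spacing:
Spacing = burden * ratio = 5.7 * 1.49
= 8.493 m
Then, calculate the area:
Area = burden * spacing = 5.7 * 8.493
= 48.4101 m^2


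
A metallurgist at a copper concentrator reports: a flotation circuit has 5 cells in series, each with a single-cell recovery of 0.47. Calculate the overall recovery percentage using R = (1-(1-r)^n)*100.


Complement of single-cell recovery:
1 - r = 1 - 0.47 = 0.53
Raise to power n:
(1 - r)^5 = 0.53^5 = 0.0418195493
Overall recovery:
R = (1 - 0.0418195493) * 100
= 95.818%

95.818%


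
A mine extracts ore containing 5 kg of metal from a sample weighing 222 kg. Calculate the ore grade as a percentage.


2.2523%

Ore grade = (metal mass / ore mass) * 100
= (5 / 222) * 100
= 0.02252252252 * 100
= 2.2523%


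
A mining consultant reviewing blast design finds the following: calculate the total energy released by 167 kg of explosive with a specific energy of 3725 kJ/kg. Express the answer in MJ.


622.075 MJ

Energy = mass * specific_energy / 1000
= 167 * 3725 / 1000
= 622075 / 1000
= 622.075 MJ


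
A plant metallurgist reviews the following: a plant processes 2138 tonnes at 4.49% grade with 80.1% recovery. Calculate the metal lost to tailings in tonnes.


Total metal in feed:
= 2138 * 4.49 / 100 = 95.9962 tonnes
Metal recovered:
= 95.9962 * 80.1 / 100 = 76.8929562 tonnes
Metal lost to tailings:
= 95.9962 - 76.8929562
= 19.1032 tonnes

19.1032 tonnes


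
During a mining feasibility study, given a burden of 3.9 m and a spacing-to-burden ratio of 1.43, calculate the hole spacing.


5.577 m

Spacing = burden * ratio
= 3.9 * 1.43
= 5.577 m


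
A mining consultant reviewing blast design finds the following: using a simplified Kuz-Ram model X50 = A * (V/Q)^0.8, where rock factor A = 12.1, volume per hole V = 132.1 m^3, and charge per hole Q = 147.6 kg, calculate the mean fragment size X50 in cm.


Compute V/Q:
V/Q = 132.1 / 147.6 = 0.8949864499
Raise to the power 0.8:
(V/Q)^0.8 = 0.8949864499^0.8 = 0.9150675782
Multiply by A:
X50 = 12.1 * 0.9150675782
= 11.0723 cm

11.0723 cm


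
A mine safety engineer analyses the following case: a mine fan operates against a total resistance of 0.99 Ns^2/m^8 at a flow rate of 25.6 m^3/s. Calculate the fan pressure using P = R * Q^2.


648.8064 Pa

Compute Q^2:
Q^2 = 25.6^2 = 655.36
Compute pressure:
P = R * Q^2 = 0.99 * 655.36
= 648.8064 Pa


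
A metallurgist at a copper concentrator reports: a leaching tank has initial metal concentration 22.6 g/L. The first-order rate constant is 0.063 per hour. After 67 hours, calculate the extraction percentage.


Compute the exponent:
-k * t = -0.063 * 67 = -4.221
Remaining concentration:
C = 22.6 * exp(-4.221)
= 22.6 * 0.01468395321
= 0.3318573425 g/L
Extracted = 22.6 - 0.3318573425 = 22.26814266 g/L
Extraction % = 22.26814266 / 22.6 * 100
= 98.5316%

98.5316%


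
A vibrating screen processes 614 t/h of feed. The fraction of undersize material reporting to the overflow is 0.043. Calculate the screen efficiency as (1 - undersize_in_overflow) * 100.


95.7%

Screen efficiency = (1 - fraction of undersize in overflow) * 100
= (1 - 0.043) * 100
= 0.957 * 100
= 95.7%


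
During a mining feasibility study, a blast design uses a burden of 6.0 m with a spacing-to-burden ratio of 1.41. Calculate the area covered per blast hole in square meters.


50.76 m^2

First, find the spacing:
Spacing = burden * ratio = 6.0 * 1.41
= 8.46 m
Then, calculate the area:
Area = burden * spacing = 6.0 * 8.46
= 50.76 m^2


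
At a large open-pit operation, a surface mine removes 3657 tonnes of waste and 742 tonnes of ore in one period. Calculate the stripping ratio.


4.9286

Stripping ratio = waste tonnage / ore tonnage
= 3657 / 742
= 4.9286


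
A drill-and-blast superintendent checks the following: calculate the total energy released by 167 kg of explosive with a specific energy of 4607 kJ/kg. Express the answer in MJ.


769.369 MJ

Energy = mass * specific_energy / 1000
= 167 * 4607 / 1000
= 769369 / 1000
= 769.369 MJ


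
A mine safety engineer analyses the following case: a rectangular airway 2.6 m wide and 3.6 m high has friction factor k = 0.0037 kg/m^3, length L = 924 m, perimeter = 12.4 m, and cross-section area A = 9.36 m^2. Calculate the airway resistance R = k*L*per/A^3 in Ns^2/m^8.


Compute the numerator:
k * L * per = 0.0037 * 924 * 12.4
= 42.39312
Compute the denominator:
A^3 = 9.36^3 = 820.025856
Resistance:
R = 42.39312 / 820.025856
= 0.0517 Ns^2/m^8

0.0517 Ns^2/m^8


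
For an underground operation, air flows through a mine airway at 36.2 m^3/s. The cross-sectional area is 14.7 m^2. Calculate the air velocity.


Velocity = flow rate / cross-sectional area
= 36.2 / 14.7
= 2.4626 m/s

2.4626 m/s


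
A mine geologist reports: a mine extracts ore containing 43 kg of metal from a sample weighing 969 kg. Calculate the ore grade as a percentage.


4.4376%

Ore grade = (metal mass / ore mass) * 100
= (43 / 969) * 100
= 0.04437564499 * 100
= 4.4376%


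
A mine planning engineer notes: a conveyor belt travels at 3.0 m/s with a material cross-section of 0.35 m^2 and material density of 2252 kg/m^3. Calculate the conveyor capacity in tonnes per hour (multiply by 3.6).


Volumetric flow = speed * area
= 3.0 * 0.35 = 1.05 m^3/s
Mass flow = volumetric * density
= 1.05 * 2252 = 2364.6 kg/s
Convert to t/h: multiply by 3.6
Capacity = 2364.6 * 3.6
= 8512.56 t/h

8512.56 t/h


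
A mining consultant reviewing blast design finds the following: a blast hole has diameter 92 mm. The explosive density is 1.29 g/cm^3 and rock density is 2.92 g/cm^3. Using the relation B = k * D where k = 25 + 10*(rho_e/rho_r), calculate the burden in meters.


2.7064 m

First, compute k:
rho_e / rho_r = 1.29 / 2.92 = 0.4417808219
k = 25 + 10 * 0.4417808219 = 29.41780822
Then, compute burden:
B = k * D / 1000 = 29.41780822 * 92 / 1000
= 2706.438356 / 1000
= 2.7064 m


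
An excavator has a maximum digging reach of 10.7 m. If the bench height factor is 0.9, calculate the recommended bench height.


9.63 m

Bench height = reach * factor
= 10.7 * 0.9
= 9.63 m


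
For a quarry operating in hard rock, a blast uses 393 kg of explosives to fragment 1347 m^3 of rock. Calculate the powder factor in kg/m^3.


Powder factor = explosive mass / rock volume
= 393 / 1347
= 0.2918 kg/m^3

0.2918 kg/m^3


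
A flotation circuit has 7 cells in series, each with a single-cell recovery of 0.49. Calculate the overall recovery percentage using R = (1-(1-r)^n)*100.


99.1026%

Complement of single-cell recovery:
1 - r = 1 - 0.49 = 0.51
Raise to power n:
(1 - r)^7 = 0.51^7 = 0.008974106779
Overall recovery:
R = (1 - 0.008974106779) * 100
= 99.1026%


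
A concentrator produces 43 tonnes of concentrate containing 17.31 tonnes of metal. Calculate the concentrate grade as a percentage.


Grade = (metal in concentrate / concentrate mass) * 100
= (17.31 / 43) * 100
= 0.4025581395 * 100
= 40.2558%

40.2558%


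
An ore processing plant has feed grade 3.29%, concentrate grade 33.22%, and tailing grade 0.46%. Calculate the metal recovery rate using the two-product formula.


Using the two-product formula:
R = 100 * c * (f - t) / (f * (c - t))
Numerator = 100 * 33.22 * (3.29 - 0.46)
= 100 * 33.22 * 2.83
= 9401.26
Denominator = 3.29 * (33.22 - 0.46)
= 3.29 * 32.76
= 107.7804
R = 9401.26 / 107.7804
= 87.2261%

87.2261%


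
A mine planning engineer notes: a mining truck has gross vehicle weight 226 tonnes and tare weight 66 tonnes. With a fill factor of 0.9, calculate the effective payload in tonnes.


Maximum payload = gross - tare
= 226 - 66 = 160 tonnes
Effective payload = max payload * fill factor
= 160 * 0.9
= 144.0 tonnes

144.0 tonnes


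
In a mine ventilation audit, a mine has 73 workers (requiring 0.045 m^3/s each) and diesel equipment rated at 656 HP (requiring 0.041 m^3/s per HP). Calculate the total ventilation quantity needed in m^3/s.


30.181 m^3/s

Airflow for workers:
Q_people = 73 * 0.045 = 3.285 m^3/s
Airflow for diesel equipment:
Q_diesel = 656 * 0.041 = 26.896 m^3/s
Total ventilation:
Q_total = 3.285 + 26.896
= 30.181 m^3/s


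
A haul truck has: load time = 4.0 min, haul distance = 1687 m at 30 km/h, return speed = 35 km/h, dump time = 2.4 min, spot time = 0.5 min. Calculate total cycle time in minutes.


13.166 min

Convert haul speed to m/min: 30 * 1000/60 = 500 m/min
Haul time = 1687 / 500 = 3.374 min
Convert return speed to m/min: 35 * 1000/60 = 583.3333333 m/min
Return time = 1687 / 583.3333333 = 2.892 min
Total cycle time:
= 4.0 + 3.374 + 2.4 + 2.892 + 0.5
= 13.166 min


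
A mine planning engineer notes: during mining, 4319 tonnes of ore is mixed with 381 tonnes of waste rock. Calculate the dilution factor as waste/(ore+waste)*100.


Total material = ore + waste
= 4319 + 381 = 4700 tonnes
Dilution = waste / total * 100
= 381 / 4700 * 100
= 0.08106382979 * 100
= 8.1064%

8.1064%


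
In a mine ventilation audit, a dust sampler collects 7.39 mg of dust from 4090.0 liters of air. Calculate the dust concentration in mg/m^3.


1.8068 mg/m^3

Convert liters to m^3: 1 m^3 = 1000 L
Concentration = mass / volume * 1000
= 7.39 / 4090.0 * 1000
= 0.001806845966 * 1000
= 1.8068 mg/m^3


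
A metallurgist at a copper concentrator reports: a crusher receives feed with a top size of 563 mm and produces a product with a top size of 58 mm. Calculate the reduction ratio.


9.7069

Reduction ratio = feed size / product size
= 563 / 58
= 9.7069


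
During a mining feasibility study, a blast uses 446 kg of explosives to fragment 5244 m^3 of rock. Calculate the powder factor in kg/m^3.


0.085 kg/m^3

Powder factor = explosive mass / rock volume
= 446 / 5244
= 0.085 kg/m^3


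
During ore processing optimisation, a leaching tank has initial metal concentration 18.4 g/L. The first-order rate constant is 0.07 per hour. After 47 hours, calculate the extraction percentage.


Compute the exponent:
-k * t = -0.07 * 47 = -3.29
Remaining concentration:
C = 18.4 * exp(-3.29)
= 18.4 * 0.0372538494
= 0.6854708289 g/L
Extracted = 18.4 - 0.6854708289 = 17.71452917 g/L
Extraction % = 17.71452917 / 18.4 * 100
= 96.2746%

96.2746%


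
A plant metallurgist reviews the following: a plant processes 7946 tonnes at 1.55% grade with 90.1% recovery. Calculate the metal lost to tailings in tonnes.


12.1931 tonnes

Total metal in feed:
= 7946 * 1.55 / 100 = 123.163 tonnes
Metal recovered:
= 123.163 * 90.1 / 100 = 110.969863 tonnes
Metal lost to tailings:
= 123.163 - 110.969863
= 12.1931 tonnes


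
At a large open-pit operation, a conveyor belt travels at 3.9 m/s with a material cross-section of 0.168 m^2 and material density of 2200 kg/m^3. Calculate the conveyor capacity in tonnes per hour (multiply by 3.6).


5189.184 t/h

Volumetric flow = speed * area
= 3.9 * 0.168 = 0.6552 m^3/s
Mass flow = volumetric * density
= 0.6552 * 2200 = 1441.44 kg/s
Convert to t/h: multiply by 3.6
Capacity = 1441.44 * 3.6
= 5189.184 t/h


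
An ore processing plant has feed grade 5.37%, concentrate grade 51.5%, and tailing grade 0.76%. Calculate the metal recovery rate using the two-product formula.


87.1331%

Using the two-product formula:
R = 100 * c * (f - t) / (f * (c - t))
Numerator = 100 * 51.5 * (5.37 - 0.76)
= 100 * 51.5 * 4.61
= 23741.5
Denominator = 5.37 * (51.5 - 0.76)
= 5.37 * 50.74
= 272.4738
R = 23741.5 / 272.4738
= 87.1331%


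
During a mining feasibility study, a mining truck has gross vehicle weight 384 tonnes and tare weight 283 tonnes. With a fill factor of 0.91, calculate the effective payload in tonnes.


91.91 tonnes

Maximum payload = gross - tare
= 384 - 283 = 101 tonnes
Effective payload = max payload * fill factor
= 101 * 0.91
= 91.91 tonnes


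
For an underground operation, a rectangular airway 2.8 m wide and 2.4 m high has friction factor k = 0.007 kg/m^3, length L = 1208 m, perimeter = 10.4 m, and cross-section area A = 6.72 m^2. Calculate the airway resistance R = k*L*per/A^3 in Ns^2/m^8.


Compute the numerator:
k * L * per = 0.007 * 1208 * 10.4
= 87.9424
Compute the denominator:
A^3 = 6.72^3 = 303.464448
Resistance:
R = 87.9424 / 303.464448
= 0.2898 Ns^2/m^8

0.2898 Ns^2/m^8


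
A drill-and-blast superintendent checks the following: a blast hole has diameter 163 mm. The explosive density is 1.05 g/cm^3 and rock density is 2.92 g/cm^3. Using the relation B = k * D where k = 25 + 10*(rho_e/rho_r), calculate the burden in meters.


4.6611 m

First, compute k:
rho_e / rho_r = 1.05 / 2.92 = 0.3595890411
k = 25 + 10 * 0.3595890411 = 28.59589041
Then, compute burden:
B = k * D / 1000 = 28.59589041 * 163 / 1000
= 4661.130137 / 1000
= 4.6611 m


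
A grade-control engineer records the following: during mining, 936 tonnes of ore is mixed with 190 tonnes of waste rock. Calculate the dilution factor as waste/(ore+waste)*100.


Total material = ore + waste
= 936 + 190 = 1126 tonnes
Dilution = waste / total * 100
= 190 / 1126 * 100
= 0.1687388988 * 100
= 16.8739%

16.8739%


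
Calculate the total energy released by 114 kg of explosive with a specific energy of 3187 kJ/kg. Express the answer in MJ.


363.318 MJ

Energy = mass * specific_energy / 1000
= 114 * 3187 / 1000
= 363318 / 1000
= 363.318 MJ


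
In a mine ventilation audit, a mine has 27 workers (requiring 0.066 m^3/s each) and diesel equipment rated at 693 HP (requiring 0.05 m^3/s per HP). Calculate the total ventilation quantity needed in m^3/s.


Airflow for workers:
Q_people = 27 * 0.066 = 1.782 m^3/s
Airflow for diesel equipment:
Q_diesel = 693 * 0.05 = 34.65 m^3/s
Total ventilation:
Q_total = 1.782 + 34.65
= 36.432 m^3/s

36.432 m^3/s


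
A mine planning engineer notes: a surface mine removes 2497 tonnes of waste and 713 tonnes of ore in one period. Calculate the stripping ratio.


3.5021

Stripping ratio = waste tonnage / ore tonnage
= 2497 / 713
= 3.5021


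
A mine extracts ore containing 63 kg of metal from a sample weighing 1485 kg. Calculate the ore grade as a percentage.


4.2424%

Ore grade = (metal mass / ore mass) * 100
= (63 / 1485) * 100
= 0.04242424242 * 100
= 4.2424%


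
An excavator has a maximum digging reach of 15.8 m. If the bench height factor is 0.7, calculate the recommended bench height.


11.06 m

Bench height = reach * factor
= 15.8 * 0.7
= 11.06 m


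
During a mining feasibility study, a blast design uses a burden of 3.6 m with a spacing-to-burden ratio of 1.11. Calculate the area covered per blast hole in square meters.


14.3856 m^2

First, find the spacing:
Spacing = burden * ratio = 3.6 * 1.11
= 3.996 m
Then, calculate the area:
Area = burden * spacing = 3.6 * 3.996
= 14.3856 m^2


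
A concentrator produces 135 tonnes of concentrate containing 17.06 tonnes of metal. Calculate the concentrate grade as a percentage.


12.637%

Grade = (metal in concentrate / concentrate mass) * 100
= (17.06 / 135) * 100
= 0.1263703704 * 100
= 12.637%


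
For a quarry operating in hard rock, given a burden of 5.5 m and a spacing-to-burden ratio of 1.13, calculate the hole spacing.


Spacing = burden * ratio
= 5.5 * 1.13
= 6.215 m

6.215 m


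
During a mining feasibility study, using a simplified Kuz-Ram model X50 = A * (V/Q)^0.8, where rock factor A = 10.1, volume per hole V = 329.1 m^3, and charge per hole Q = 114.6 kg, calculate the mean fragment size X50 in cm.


23.4875 cm

Compute V/Q:
V/Q = 329.1 / 114.6 = 2.871727749
Raise to the power 0.8:
(V/Q)^0.8 = 2.871727749^0.8 = 2.325490725
Multiply by A:
X50 = 10.1 * 2.325490725
= 23.4875 cm


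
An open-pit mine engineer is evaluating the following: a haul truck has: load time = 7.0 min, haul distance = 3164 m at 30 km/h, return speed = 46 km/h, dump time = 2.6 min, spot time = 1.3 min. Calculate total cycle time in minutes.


Convert haul speed to m/min: 30 * 1000/60 = 500 m/min
Haul time = 3164 / 500 = 6.328 min
Convert return speed to m/min: 46 * 1000/60 = 766.6666667 m/min
Return time = 3164 / 766.6666667 = 4.126956522 min
Total cycle time:
= 7.0 + 6.328 + 2.6 + 4.126956522 + 1.3
= 21.355 min

21.355 min


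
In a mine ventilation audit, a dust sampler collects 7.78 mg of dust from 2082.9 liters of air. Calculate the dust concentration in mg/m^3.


Convert liters to m^3: 1 m^3 = 1000 L
Concentration = mass / volume * 1000
= 7.78 / 2082.9 * 1000
= 0.003735176917 * 1000
= 3.7352 mg/m^3

3.7352 mg/m^3


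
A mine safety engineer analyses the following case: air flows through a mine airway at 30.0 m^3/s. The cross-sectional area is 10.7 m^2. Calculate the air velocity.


Velocity = flow rate / cross-sectional area
= 30.0 / 10.7
= 2.8037 m/s

2.8037 m/s


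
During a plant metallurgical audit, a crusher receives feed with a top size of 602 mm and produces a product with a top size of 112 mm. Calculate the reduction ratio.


5.375

Reduction ratio = feed size / product size
= 602 / 112
= 5.375


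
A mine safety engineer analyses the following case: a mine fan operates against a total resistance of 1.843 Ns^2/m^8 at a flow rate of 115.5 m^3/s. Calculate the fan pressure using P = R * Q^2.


Compute Q^2:
Q^2 = 115.5^2 = 13340.25
Compute pressure:
P = R * Q^2 = 1.843 * 13340.25
= 24586.0808 Pa

24586.0808 Pa


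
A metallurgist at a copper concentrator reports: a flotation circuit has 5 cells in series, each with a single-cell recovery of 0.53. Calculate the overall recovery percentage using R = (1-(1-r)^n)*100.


Complement of single-cell recovery:
1 - r = 1 - 0.53 = 0.47
Raise to power n:
(1 - r)^5 = 0.47^5 = 0.0229345007
Overall recovery:
R = (1 - 0.0229345007) * 100
= 97.7065%

97.7065%


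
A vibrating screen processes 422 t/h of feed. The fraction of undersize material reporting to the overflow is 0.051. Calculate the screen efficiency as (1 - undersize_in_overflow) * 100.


94.9%

Screen efficiency = (1 - fraction of undersize in overflow) * 100
= (1 - 0.051) * 100
= 0.949 * 100
= 94.9%


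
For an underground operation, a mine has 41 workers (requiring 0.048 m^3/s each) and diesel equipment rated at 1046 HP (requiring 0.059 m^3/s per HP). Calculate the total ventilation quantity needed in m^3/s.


63.682 m^3/s

Airflow for workers:
Q_people = 41 * 0.048 = 1.968 m^3/s
Airflow for diesel equipment:
Q_diesel = 1046 * 0.059 = 61.714 m^3/s
Total ventilation:
Q_total = 1.968 + 61.714
= 63.682 m^3/s


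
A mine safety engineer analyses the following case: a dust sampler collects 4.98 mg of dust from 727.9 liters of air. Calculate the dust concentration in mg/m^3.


6.8416 mg/m^3

Convert liters to m^3: 1 m^3 = 1000 L
Concentration = mass / volume * 1000
= 4.98 / 727.9 * 1000
= 0.006841599121 * 1000
= 6.8416 mg/m^3


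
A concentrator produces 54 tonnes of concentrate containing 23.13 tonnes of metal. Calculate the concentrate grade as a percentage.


42.8333%

Grade = (metal in concentrate / concentrate mass) * 100
= (23.13 / 54) * 100
= 0.4283333333 * 100
= 42.8333%


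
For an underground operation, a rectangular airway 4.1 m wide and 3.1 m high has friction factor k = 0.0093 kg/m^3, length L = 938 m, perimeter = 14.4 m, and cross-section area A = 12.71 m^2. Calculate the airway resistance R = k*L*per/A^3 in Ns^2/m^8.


Compute the numerator:
k * L * per = 0.0093 * 938 * 14.4
= 125.61696
Compute the denominator:
A^3 = 12.71^3 = 2053.225511
Resistance:
R = 125.61696 / 2053.225511
= 0.0612 Ns^2/m^8

0.0612 Ns^2/m^8


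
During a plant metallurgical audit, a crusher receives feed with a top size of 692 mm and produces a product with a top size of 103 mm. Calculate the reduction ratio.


Reduction ratio = feed size / product size
= 692 / 103
= 6.7184

6.7184


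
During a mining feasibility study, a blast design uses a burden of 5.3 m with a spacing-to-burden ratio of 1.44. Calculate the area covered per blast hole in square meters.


First, find the spacing:
Spacing = burden * ratio = 5.3 * 1.44
= 7.632 m
Then, calculate the area:
Area = burden * spacing = 5.3 * 7.632
= 40.4496 m^2

40.4496 m^2


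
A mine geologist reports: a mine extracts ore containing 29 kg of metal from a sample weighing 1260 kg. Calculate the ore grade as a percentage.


2.3016%

Ore grade = (metal mass / ore mass) * 100
= (29 / 1260) * 100
= 0.02301587302 * 100
= 2.3016%


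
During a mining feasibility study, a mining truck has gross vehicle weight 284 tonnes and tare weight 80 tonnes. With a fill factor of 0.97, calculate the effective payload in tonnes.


Maximum payload = gross - tare
= 284 - 80 = 204 tonnes
Effective payload = max payload * fill factor
= 204 * 0.97
= 197.88 tonnes

197.88 tonnes


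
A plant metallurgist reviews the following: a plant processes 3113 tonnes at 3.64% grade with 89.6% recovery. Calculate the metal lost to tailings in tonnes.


Total metal in feed:
= 3113 * 3.64 / 100 = 113.3132 tonnes
Metal recovered:
= 113.3132 * 89.6 / 100 = 101.5286272 tonnes
Metal lost to tailings:
= 113.3132 - 101.5286272
= 11.7846 tonnes

11.7846 tonnes


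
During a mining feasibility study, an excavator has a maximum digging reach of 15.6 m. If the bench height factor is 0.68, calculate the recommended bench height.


10.608 m

Bench height = reach * factor
= 15.6 * 0.68
= 10.608 m


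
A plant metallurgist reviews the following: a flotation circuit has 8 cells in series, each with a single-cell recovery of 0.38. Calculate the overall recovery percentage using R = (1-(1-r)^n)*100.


Complement of single-cell recovery:
1 - r = 1 - 0.38 = 0.62
Raise to power n:
(1 - r)^8 = 0.62^8 = 0.02183401056
Overall recovery:
R = (1 - 0.02183401056) * 100
= 97.8166%

97.8166%


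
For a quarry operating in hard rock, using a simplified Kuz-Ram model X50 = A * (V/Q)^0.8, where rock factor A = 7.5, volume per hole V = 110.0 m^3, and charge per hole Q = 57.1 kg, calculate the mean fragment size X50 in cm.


Compute V/Q:
V/Q = 110.0 / 57.1 = 1.926444834
Raise to the power 0.8:
(V/Q)^0.8 = 1.926444834^0.8 = 1.689683105
Multiply by A:
X50 = 7.5 * 1.689683105
= 12.6726 cm

12.6726 cm


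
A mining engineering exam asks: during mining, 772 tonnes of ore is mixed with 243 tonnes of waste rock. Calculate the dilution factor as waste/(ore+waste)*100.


23.9409%

Total material = ore + waste
= 772 + 243 = 1015 tonnes
Dilution = waste / total * 100
= 243 / 1015 * 100
= 0.239408867 * 100
= 23.9409%


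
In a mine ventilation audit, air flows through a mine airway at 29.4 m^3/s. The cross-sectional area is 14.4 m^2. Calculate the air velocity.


2.0417 m/s

Velocity = flow rate / cross-sectional area
= 29.4 / 14.4
= 2.0417 m/s


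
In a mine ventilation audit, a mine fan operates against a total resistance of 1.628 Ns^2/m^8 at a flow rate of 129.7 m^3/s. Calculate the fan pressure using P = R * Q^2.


Compute Q^2:
Q^2 = 129.7^2 = 16822.09
Compute pressure:
P = R * Q^2 = 1.628 * 16822.09
= 27386.3625 Pa

27386.3625 Pa


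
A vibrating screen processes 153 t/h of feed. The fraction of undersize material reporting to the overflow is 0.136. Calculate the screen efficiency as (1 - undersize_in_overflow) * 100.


86.4%

Screen efficiency = (1 - fraction of undersize in overflow) * 100
= (1 - 0.136) * 100
= 0.864 * 100
= 86.4%


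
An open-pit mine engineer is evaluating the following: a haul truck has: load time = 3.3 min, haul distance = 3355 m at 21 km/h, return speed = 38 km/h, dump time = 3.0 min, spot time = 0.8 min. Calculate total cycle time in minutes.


21.9831 min

Convert haul speed to m/min: 21 * 1000/60 = 350 m/min
Haul time = 3355 / 350 = 9.585714286 min
Convert return speed to m/min: 38 * 1000/60 = 633.3333333 m/min
Return time = 3355 / 633.3333333 = 5.297368421 min
Total cycle time:
= 3.3 + 9.585714286 + 3.0 + 5.297368421 + 0.8
= 21.9831 min


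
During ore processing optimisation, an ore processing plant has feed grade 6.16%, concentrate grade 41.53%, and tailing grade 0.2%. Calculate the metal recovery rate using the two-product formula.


Using the two-product formula:
R = 100 * c * (f - t) / (f * (c - t))
Numerator = 100 * 41.53 * (6.16 - 0.2)
= 100 * 41.53 * 5.96
= 24751.88
Denominator = 6.16 * (41.53 - 0.2)
= 6.16 * 41.33
= 254.5928
R = 24751.88 / 254.5928
= 97.2214%

97.2214%


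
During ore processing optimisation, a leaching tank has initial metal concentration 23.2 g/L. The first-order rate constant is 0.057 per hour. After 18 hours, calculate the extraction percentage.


64.1562%

Compute the exponent:
-k * t = -0.057 * 18 = -1.026
Remaining concentration:
C = 23.2 * exp(-1.026)
= 23.2 * 0.3584378483
= 8.31575808 g/L
Extracted = 23.2 - 8.31575808 = 14.88424192 g/L
Extraction % = 14.88424192 / 23.2 * 100
= 64.1562%


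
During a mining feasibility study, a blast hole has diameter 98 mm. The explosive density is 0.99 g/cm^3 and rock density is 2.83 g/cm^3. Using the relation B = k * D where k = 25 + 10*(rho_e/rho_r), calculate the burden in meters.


First, compute k:
rho_e / rho_r = 0.99 / 2.83 = 0.3498233216
k = 25 + 10 * 0.3498233216 = 28.49823322
Then, compute burden:
B = k * D / 1000 = 28.49823322 * 98 / 1000
= 2792.826855 / 1000
= 2.7928 m

2.7928 m


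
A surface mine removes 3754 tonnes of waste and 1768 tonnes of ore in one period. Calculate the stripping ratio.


Stripping ratio = waste tonnage / ore tonnage
= 3754 / 1768
= 2.1233

2.1233


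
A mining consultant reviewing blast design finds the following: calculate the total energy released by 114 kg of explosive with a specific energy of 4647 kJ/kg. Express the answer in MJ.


Energy = mass * specific_energy / 1000
= 114 * 4647 / 1000
= 529758 / 1000
= 529.758 MJ

529.758 MJ


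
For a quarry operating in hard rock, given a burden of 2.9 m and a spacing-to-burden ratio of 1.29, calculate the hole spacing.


3.741 m

Spacing = burden * ratio
= 2.9 * 1.29
= 3.741 m


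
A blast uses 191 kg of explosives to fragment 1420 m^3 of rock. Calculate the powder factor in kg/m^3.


0.1345 kg/m^3

Powder factor = explosive mass / rock volume
= 191 / 1420
= 0.1345 kg/m^3


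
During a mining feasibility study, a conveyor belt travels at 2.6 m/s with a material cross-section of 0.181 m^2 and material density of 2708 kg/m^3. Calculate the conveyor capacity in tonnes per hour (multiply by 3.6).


Volumetric flow = speed * area
= 2.6 * 0.181 = 0.4706 m^3/s
Mass flow = volumetric * density
= 0.4706 * 2708 = 1274.3848 kg/s
Convert to t/h: multiply by 3.6
Capacity = 1274.3848 * 3.6
= 4587.7853 t/h

4587.7853 t/h


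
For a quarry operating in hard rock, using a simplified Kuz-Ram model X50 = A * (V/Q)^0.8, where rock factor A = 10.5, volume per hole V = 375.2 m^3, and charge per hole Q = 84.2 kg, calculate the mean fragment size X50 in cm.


34.7016 cm

Compute V/Q:
V/Q = 375.2 / 84.2 = 4.456057007
Raise to the power 0.8:
(V/Q)^0.8 = 4.456057007^0.8 = 3.304917255
Multiply by A:
X50 = 10.5 * 3.304917255
= 34.7016 cm


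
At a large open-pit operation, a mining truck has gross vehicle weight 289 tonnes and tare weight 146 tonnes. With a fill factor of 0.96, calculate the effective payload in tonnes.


Maximum payload = gross - tare
= 289 - 146 = 143 tonnes
Effective payload = max payload * fill factor
= 143 * 0.96
= 137.28 tonnes

137.28 tonnes


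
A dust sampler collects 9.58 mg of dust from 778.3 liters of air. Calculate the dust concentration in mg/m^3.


Convert liters to m^3: 1 m^3 = 1000 L
Concentration = mass / volume * 1000
= 9.58 / 778.3 * 1000
= 0.01230887832 * 1000
= 12.3089 mg/m^3

12.3089 mg/m^3


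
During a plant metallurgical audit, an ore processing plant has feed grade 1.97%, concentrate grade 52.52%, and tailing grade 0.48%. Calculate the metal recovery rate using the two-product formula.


Using the two-product formula:
R = 100 * c * (f - t) / (f * (c - t))
Numerator = 100 * 52.52 * (1.97 - 0.48)
= 100 * 52.52 * 1.49
= 7825.48
Denominator = 1.97 * (52.52 - 0.48)
= 1.97 * 52.04
= 102.5188
R = 7825.48 / 102.5188
= 76.3321%

76.3321%


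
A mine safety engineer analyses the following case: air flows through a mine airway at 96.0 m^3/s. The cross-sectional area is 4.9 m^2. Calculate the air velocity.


19.5918 m/s

Velocity = flow rate / cross-sectional area
= 96.0 / 4.9
= 19.5918 m/s


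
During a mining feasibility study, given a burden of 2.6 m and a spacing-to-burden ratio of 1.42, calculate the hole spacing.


3.692 m

Spacing = burden * ratio
= 2.6 * 1.42
= 3.692 m


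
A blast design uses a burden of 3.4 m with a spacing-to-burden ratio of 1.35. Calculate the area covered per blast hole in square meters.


15.606 m^2

First, find the spacing:
Spacing = burden * ratio = 3.4 * 1.35
= 4.59 m
Then, calculate the area:
Area = burden * spacing = 3.4 * 4.59
= 15.606 m^2


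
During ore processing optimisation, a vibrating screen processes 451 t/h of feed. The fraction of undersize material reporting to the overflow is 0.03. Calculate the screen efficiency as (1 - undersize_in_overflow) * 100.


Screen efficiency = (1 - fraction of undersize in overflow) * 100
= (1 - 0.03) * 100
= 0.97 * 100
= 97.0%

97.0%


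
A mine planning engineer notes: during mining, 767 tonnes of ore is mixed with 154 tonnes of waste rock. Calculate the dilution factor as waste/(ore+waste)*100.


16.721%

Total material = ore + waste
= 767 + 154 = 921 tonnes
Dilution = waste / total * 100
= 154 / 921 * 100
= 0.1672095548 * 100
= 16.721%


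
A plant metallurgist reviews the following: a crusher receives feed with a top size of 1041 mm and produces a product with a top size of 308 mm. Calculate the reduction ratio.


Reduction ratio = feed size / product size
= 1041 / 308
= 3.3799

3.3799


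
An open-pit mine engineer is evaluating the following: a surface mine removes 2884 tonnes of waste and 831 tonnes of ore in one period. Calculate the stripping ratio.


3.4705

Stripping ratio = waste tonnage / ore tonnage
= 2884 / 831
= 3.4705
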